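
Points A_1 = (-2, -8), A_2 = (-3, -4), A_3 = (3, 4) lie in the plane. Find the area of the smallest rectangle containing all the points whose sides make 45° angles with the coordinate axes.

59.5

In coordinates u = x + y, v = x − y the rectangle is axis-aligned; the map (x,y)→(u,v) scales areas by 2.
u-values: -10, -7, 7; range = 7 − (-10) = 17.
v-values: 6, 1, -1; range = 6 − (-1) = 7.
Area = (17 × 7) / 2 = 59.5.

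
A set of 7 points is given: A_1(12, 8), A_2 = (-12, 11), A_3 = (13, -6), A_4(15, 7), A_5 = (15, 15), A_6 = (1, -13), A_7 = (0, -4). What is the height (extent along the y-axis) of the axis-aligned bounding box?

max y = 15, min y = -13, so height = 28.

28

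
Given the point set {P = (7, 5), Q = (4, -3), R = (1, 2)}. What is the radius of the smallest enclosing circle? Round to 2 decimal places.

Side lengths²: PQ² = 73, PR² = 45, QR² = 34.
Since PQ² = 73 < 45 + 34 = 79, the triangle is acute, so the smallest enclosing circle is the circumcircle.
Circumcentre = (135/26, 29/26), r² = 6205/338.
r = √(6205/338) ≈ 4.28.

4.28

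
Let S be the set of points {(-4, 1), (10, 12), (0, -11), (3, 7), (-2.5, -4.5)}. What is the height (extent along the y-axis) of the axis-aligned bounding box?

23

max y = 12, min y = -11, so height = 23.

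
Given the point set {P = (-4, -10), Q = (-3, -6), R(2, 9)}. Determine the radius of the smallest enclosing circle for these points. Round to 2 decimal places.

Side lengths²: PQ² = 17, PR² = 397, QR² = 250.
Since PR² = 397 ≥ 250 + 17 = 267, the angle opposite PR is not acute, so the smallest enclosing circle has PR as diameter.
Centre = midpoint of PR = (-1, -0.5), r² = 397/4 = 99.25.
r = √(99.25) ≈ 9.96.

9.96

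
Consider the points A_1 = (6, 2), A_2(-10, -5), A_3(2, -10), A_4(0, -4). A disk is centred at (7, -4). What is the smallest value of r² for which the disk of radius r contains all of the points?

The required radius is the distance from (7, -4) to the farthest point.
Squared distances: 37, 290, 61, 49.
Maximum is 290, attained at A_2.

290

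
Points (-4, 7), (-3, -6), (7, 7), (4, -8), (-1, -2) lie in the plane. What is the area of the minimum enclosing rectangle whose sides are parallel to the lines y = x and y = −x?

264.5

In coordinates u = x + y, v = x − y the rectangle is axis-aligned; the map (x,y)→(u,v) scales areas by 2.
u-values: 3, -9, 14, -4, -3; range = 14 − (-9) = 23.
v-values: -11, 3, 0, 12, 1; range = 12 − (-11) = 23.
Area = (23 × 23) / 2 = 264.5.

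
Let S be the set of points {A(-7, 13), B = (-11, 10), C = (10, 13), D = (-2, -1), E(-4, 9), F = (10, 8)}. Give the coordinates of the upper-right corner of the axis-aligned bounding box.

x-range [-11, 10], y-range [-1, 13].
The upper-right corner is (10, 13).

(10, 13)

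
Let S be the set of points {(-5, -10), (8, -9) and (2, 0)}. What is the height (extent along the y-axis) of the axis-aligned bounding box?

max y = 0, min y = -10, so height = 10.

10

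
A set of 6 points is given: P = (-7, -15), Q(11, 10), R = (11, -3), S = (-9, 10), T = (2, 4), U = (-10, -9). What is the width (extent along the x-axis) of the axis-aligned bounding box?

max x = 11, min x = -10, so width = 21.

21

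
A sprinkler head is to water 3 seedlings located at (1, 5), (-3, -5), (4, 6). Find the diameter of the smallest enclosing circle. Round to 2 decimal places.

13.04

Call the three points A, B, C in the order given.
Side lengths²: AB² = 116, AC² = 10, BC² = 170.
Since BC² = 170 ≥ 116 + 10 = 126, the angle opposite BC is not acute, so the smallest enclosing circle has BC as diameter.
Centre = midpoint of BC = (0.5, 0.5), r² = 170/4 = 42.5.
Diameter = 2r = 2√(42.5) ≈ 13.04.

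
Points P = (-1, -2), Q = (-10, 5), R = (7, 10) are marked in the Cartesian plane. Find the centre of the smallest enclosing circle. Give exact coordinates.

Side lengths²: PQ² = 130, PR² = 208, QR² = 314.
Since QR² = 314 < 208 + 130 = 338, the triangle is acute, so the smallest enclosing circle is the circumcircle.
Circumcentre = (-54/41, 282/41), r² = 132665/1681.
Centre = (-54/41, 282/41).

(-54/41, 282/41)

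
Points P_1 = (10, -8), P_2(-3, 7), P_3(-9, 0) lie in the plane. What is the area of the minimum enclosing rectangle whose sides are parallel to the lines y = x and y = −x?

182

In coordinates u = x + y, v = x − y the rectangle is axis-aligned; the map (x,y)→(u,v) scales areas by 2.
u-values: 2, 4, -9; range = 4 − (-9) = 13.
v-values: 18, -10, -9; range = 18 − (-10) = 28.
Area = (13 × 28) / 2 = 182.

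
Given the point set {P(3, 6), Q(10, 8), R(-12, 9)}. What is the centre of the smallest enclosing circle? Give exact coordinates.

(-1, 8.5)

Side lengths²: PQ² = 53, PR² = 234, QR² = 485.
Since QR² = 485 ≥ 234 + 53 = 287, the angle opposite QR is not acute, so the smallest enclosing circle has QR as diameter.
Centre = midpoint of QR = (-1, 8.5), r² = 485/4 = 121.25.
Centre = (-1, 8.5).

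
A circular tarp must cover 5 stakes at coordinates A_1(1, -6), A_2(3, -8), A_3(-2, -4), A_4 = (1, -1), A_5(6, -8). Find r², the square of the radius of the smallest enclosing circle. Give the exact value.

185/9

The minimum enclosing circle of a finite set is fixed by two of the points (as a diameter) or three (as a circumcircle).
The minimum enclosing circle is determined by three boundary points: A_3, A_4, A_5.
Their circumcentre is (7/3, -16/3) with r² = 185/9.
The farthest remaining point A_2 is at distance² 68/9 ≤ 185/9.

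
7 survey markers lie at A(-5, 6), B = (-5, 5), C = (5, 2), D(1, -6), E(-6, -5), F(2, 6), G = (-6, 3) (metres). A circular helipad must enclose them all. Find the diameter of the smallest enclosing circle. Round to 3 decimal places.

13.642

A smallest enclosing disk is always determined by at most three of the input points on its boundary.
The minimum enclosing circle is determined by three boundary points: C, E, F.
Their circumcentre is (-41/26, 5/26) with r² = 15725/338.
The farthest remaining point A is at distance² 15361/338 ≤ 15725/338.
Diameter = 2r = 2√(15725/338) ≈ 13.642.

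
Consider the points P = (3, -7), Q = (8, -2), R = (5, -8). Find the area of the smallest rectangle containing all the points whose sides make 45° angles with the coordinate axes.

15

In coordinates u = x + y, v = x − y the rectangle is axis-aligned; the map (x,y)→(u,v) scales areas by 2.
u-values: -4, 6, -3; range = 6 − (-4) = 10.
v-values: 10, 10, 13; range = 13 − 10 = 3.
Area = (10 × 3) / 2 = 15.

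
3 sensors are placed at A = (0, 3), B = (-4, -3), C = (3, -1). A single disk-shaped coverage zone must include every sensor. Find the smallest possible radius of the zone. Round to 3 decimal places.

Side lengths²: AB² = 52, AC² = 25, BC² = 53.
Since BC² = 53 < 52 + 25 = 77, the triangle is acute, so the smallest enclosing circle is the circumcircle.
Circumcentre = (-29/34, -13/17), r² = 17225/1156.
r = √(17225/1156) ≈ 3.860.

3.860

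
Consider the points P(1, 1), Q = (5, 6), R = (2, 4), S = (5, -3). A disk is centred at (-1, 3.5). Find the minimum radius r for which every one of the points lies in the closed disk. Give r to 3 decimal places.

8.846

The required radius is the distance from (-1, 3.5) to the farthest point.
Squared distances: 10.25, 42.25, 9.25, 78.25.
Maximum is 78.25, attained at S.
r = √(78.25) ≈ 8.846.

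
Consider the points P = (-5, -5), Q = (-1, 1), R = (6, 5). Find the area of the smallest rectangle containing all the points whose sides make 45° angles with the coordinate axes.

31.5

In coordinates u = x + y, v = x − y the rectangle is axis-aligned; the map (x,y)→(u,v) scales areas by 2.
u-values: -10, 0, 11; range = 11 − (-10) = 21.
v-values: 0, -2, 1; range = 1 − (-2) = 3.
Area = (21 × 3) / 2 = 31.5.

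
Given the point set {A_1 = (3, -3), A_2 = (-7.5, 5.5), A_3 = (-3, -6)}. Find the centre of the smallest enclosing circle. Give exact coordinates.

(-29/11, 17/22)

Side lengths²: A_1A_2² = 182.5, A_1A_3² = 45, A_2A_3² = 152.5.
Since A_1A_2² = 182.5 < 152.5 + 45 = 197.5, the triangle is acute, so the smallest enclosing circle is the circumcircle.
Circumcentre = (-29/11, 17/22), r² = 22265/484.
Centre = (-29/11, 17/22).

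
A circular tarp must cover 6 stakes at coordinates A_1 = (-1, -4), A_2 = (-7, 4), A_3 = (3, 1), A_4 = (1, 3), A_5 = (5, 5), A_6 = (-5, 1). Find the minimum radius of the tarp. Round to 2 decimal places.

By Welzl's lemma the MEC is supported by two points (diametrically opposite) or three points (on a circumcircle).
The minimum enclosing circle is determined by three boundary points: A_1, A_2, A_5.
Their circumcentre is (-14/17, 81/34) with r² = 47125/1156.
The farthest remaining point A_6 is at distance² 22373/1156 ≤ 47125/1156.
r = √(47125/1156) ≈ 6.38.

6.38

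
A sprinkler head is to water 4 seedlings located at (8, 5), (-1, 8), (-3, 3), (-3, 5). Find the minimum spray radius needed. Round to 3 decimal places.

A smallest enclosing disk is always determined by at most three of the input points on its boundary.
The farthest pair is (8, 5)–(-3, 3) with squared distance 125. The circle on this segment as diameter has centre (2.5, 4) and r² = 125/4 = 31.25.
Check (-1, 8): distance² to centre = 28.25 ≤ 31.25, so it lies inside.
All remaining points lie in this disk, and no smaller disk contains both endpoints, so this is the minimum enclosing circle.
r = √(31.25) ≈ 5.590.

5.590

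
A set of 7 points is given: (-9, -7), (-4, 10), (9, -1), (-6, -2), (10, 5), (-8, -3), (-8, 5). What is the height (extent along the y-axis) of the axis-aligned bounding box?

17

max y = 10, min y = -7, so height = 17.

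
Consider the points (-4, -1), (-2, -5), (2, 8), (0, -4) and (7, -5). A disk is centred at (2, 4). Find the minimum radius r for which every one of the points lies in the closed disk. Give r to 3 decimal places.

The required radius is the distance from (2, 4) to the farthest point.
Squared distances: 61, 97, 16, 68, 106.
Maximum is 106, attained at (7, -5).
r = √106 ≈ 10.296.

10.296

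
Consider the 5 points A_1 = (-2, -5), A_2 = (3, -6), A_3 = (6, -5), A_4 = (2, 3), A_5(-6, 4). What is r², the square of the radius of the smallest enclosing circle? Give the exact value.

The minimum enclosing circle of a finite set is fixed by two of the points (as a diameter) or three (as a circumcircle).
The farthest pair is A_3–A_5 with squared distance 225. The circle on this segment as diameter has centre (0, -0.5) and r² = 225/4 = 56.25.
Check A_1: distance² to centre = 24.25 ≤ 56.25, so it lies inside.
All remaining points lie in this disk, and no smaller disk contains both endpoints, so this is the minimum enclosing circle.

56.25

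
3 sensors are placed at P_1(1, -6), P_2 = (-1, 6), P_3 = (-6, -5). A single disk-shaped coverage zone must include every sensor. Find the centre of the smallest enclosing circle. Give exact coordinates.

(-72/41, -12/41)

Side lengths²: P_1P_2² = 148, P_1P_3² = 50, P_2P_3² = 146.
Since P_1P_2² = 148 < 146 + 50 = 196, the triangle is acute, so the smallest enclosing circle is the circumcircle.
Circumcentre = (-72/41, -12/41), r² = 67525/1681.
Centre = (-72/41, -12/41).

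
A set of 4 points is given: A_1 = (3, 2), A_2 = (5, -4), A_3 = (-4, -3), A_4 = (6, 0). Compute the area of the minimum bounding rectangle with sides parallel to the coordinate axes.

60

x ranges over [-4, 6], width 10.
y ranges over [-4, 2], height 6.
Area = 10 × 6 = 60.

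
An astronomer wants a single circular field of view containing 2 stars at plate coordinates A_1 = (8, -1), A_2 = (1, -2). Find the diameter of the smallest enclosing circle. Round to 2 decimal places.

The smallest circle enclosing two points has them as diameter endpoints.
Centre = midpoint = (4.5, -1.5); r² = |A_1A_2|²/4 = 50/4 = 12.5.
Diameter = 2r = 2√(12.5) ≈ 7.07.

7.07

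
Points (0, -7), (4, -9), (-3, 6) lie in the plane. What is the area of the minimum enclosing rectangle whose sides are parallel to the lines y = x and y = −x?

In coordinates u = x + y, v = x − y the rectangle is axis-aligned; the map (x,y)→(u,v) scales areas by 2.
u-values: -7, -5, 3; range = 3 − (-7) = 10.
v-values: 7, 13, -9; range = 13 − (-9) = 22.
Area = (10 × 22) / 2 = 110.

110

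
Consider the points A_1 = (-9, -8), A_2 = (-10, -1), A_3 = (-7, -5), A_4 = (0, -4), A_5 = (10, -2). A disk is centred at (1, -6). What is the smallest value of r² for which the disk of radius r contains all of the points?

The required radius is the distance from (1, -6) to the farthest point.
Squared distances: 104, 146, 65, 5, 97.
Maximum is 146, attained at A_2.

146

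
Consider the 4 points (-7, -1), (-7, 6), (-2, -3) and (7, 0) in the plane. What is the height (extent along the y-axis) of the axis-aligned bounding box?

max y = 6, min y = -3, so height = 9.

9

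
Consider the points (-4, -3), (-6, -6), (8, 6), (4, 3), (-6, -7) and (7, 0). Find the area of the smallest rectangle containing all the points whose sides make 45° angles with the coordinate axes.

108

In coordinates u = x + y, v = x − y the rectangle is axis-aligned; the map (x,y)→(u,v) scales areas by 2.
u-values: -7, -12, 14, 7, -13, 7; range = 14 − (-13) = 27.
v-values: -1, 0, 2, 1, 1, 7; range = 7 − (-1) = 8.
Area = (27 × 8) / 2 = 108.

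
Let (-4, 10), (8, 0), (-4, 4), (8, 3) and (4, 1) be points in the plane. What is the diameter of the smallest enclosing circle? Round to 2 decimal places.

15.62

By Welzl's lemma the MEC is supported by two points (diametrically opposite) or three points (on a circumcircle).
The farthest pair is (-4, 10)–(8, 0) with squared distance 244. The circle on this segment as diameter has centre (2, 5) and r² = 244/4 = 61.
Check (-4, 4): distance² to centre = 37 ≤ 61, so it lies inside.
All remaining points lie in this disk, and no smaller disk contains both endpoints, so this is the minimum enclosing circle.
Diameter = 2r = 2√61 ≈ 15.62.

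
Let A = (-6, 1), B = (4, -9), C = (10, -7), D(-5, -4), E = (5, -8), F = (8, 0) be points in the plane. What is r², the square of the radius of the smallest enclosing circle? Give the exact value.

80

A smallest enclosing disk is always determined by at most three of the input points on its boundary.
The farthest pair is A–C with squared distance 320. The circle on this segment as diameter has centre (2, -3) and r² = 320/4 = 80.
Check B: distance² to centre = 40 ≤ 80, so it lies inside.
All remaining points lie in this disk, and no smaller disk contains both endpoints, so this is the minimum enclosing circle.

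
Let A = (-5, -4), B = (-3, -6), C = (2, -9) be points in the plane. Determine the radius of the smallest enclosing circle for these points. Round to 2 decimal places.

4.30

Side lengths²: AB² = 8, AC² = 74, BC² = 34.
Since AC² = 74 ≥ 34 + 8 = 42, the angle opposite AC is not acute, so the smallest enclosing circle has AC as diameter.
Centre = midpoint of AC = (-1.5, -6.5), r² = 74/4 = 18.5.
r = √(18.5) ≈ 4.30.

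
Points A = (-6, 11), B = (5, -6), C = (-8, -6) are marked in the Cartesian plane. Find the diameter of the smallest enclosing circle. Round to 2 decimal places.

Side lengths²: AB² = 410, AC² = 293, BC² = 169.
Since AB² = 410 < 293 + 169 = 462, the triangle is acute, so the smallest enclosing circle is the circumcircle.
Circumcentre = (-1.5, 63/34), r² = 60065/578.
Diameter = 2r = 2√(60065/578) ≈ 20.39.

20.39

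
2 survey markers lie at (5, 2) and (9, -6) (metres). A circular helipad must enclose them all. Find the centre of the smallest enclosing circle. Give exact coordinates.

(7, -2)

The smallest circle enclosing two points has them as diameter endpoints.
Centre = midpoint = (7, -2); r² = |(5, 2)−(9, -6)|²/4 = 80/4 = 20.
Centre = (7, -2).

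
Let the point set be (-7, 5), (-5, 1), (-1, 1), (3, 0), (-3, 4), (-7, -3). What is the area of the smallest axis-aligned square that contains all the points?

100

The bounding box has width 10 and height 8.
An axis-aligned square enclosing the set must have side ≥ max(width, height).
So the minimum side is max(10, 8) = 10.
Area = 10² = 100.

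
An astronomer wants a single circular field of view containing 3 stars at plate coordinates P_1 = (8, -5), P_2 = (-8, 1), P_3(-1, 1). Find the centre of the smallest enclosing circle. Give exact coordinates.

Side lengths²: P_1P_2² = 292, P_1P_3² = 117, P_2P_3² = 49.
Since P_1P_2² = 292 ≥ 117 + 49 = 166, the angle opposite P_1P_2 is not acute, so the smallest enclosing circle has P_1P_2 as diameter.
Centre = midpoint of P_1P_2 = (0, -2), r² = 292/4 = 73.
Centre = (0, -2).

(0, -2)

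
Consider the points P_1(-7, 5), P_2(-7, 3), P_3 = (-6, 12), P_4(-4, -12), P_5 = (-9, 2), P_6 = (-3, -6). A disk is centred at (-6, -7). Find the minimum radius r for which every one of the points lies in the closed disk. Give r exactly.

The required radius is the distance from (-6, -7) to the farthest point.
Squared distances: 145, 101, 361, 29, 90, 10.
Maximum is 361, attained at P_3.
r = √361 = 19.

19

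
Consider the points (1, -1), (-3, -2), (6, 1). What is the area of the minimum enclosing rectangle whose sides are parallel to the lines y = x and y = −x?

In coordinates u = x + y, v = x − y the rectangle is axis-aligned; the map (x,y)→(u,v) scales areas by 2.
u-values: 0, -5, 7; range = 7 − (-5) = 12.
v-values: 2, -1, 5; range = 5 − (-1) = 6.
Area = (12 × 6) / 2 = 36.

36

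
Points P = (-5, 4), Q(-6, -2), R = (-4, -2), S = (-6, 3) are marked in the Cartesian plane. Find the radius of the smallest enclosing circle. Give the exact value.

37/12

By Welzl's lemma the MEC is supported by two points (diametrically opposite) or three points (on a circumcircle).
The minimum enclosing circle is determined by three boundary points: P, Q, R.
Their circumcentre is (-5, 11/12) with r² = 1369/144.
The farthest remaining point S is at distance² 769/144 ≤ 1369/144.
r = √(1369/144) = 37/12.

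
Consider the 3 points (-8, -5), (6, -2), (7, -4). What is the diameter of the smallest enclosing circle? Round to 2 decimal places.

Call the three points A, B, C in the order given.
Side lengths²: AB² = 205, AC² = 226, BC² = 5.
Since AC² = 226 ≥ 205 + 5 = 210, the angle opposite AC is not acute, so the smallest enclosing circle has AC as diameter.
Centre = midpoint of AC = (-0.5, -4.5), r² = 226/4 = 56.5.
Diameter = 2r = 2√(56.5) ≈ 15.03.

15.03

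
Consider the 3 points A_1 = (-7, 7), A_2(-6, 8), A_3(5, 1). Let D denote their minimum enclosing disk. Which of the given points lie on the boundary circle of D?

A_1, A_3

Side lengths²: A_1A_2² = 2, A_1A_3² = 180, A_2A_3² = 170.
Since A_1A_3² = 180 ≥ 170 + 2 = 172, the angle opposite A_1A_3 is not acute, so the smallest enclosing circle has A_1A_3 as diameter.
Centre = midpoint of A_1A_3 = (-1, 4), r² = 180/4 = 45.
The points at distance exactly r from the centre are A_1, A_3 — 2 points.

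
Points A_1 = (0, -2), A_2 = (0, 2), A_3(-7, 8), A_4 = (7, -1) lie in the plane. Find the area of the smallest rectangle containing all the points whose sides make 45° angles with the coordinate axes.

In coordinates u = x + y, v = x − y the rectangle is axis-aligned; the map (x,y)→(u,v) scales areas by 2.
u-values: -2, 2, 1, 6; range = 6 − (-2) = 8.
v-values: 2, -2, -15, 8; range = 8 − (-15) = 23.
Area = (8 × 23) / 2 = 92.

92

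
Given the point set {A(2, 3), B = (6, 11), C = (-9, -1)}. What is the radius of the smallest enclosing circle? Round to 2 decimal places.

9.60

Side lengths²: AB² = 80, AC² = 137, BC² = 369.
Since BC² = 369 ≥ 137 + 80 = 217, the angle opposite BC is not acute, so the smallest enclosing circle has BC as diameter.
Centre = midpoint of BC = (-1.5, 5), r² = 369/4 = 92.25.
r = √(92.25) ≈ 9.60.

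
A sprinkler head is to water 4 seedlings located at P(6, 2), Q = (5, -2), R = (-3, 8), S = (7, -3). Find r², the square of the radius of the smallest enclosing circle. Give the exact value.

The minimum enclosing circle of a finite set is fixed by two of the points (as a diameter) or three (as a circumcircle).
The farthest pair is R–S with squared distance 221. The circle on this segment as diameter has centre (2, 2.5) and r² = 221/4 = 55.25.
Check P: distance² to centre = 16.25 ≤ 55.25, so it lies inside.
All remaining points lie in this disk, and no smaller disk contains both endpoints, so this is the minimum enclosing circle.

55.25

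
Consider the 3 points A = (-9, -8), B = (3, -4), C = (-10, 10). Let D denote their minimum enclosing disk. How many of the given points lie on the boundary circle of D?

3

Side lengths²: AB² = 160, AC² = 325, BC² = 365.
Since BC² = 365 < 325 + 160 = 485, the triangle is acute, so the smallest enclosing circle is the circumcircle.
Circumcentre = (-119/22, 27/22), r² = 23725/242.
The points at distance exactly r from the centre are A, B, C — 3 points.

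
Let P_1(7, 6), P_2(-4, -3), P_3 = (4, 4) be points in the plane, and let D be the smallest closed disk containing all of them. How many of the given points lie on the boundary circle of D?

2

Side lengths²: P_1P_2² = 202, P_1P_3² = 13, P_2P_3² = 113.
Since P_1P_2² = 202 ≥ 113 + 13 = 126, the angle opposite P_1P_2 is not acute, so the smallest enclosing circle has P_1P_2 as diameter.
Centre = midpoint of P_1P_2 = (1.5, 1.5), r² = 202/4 = 50.5.
The points at distance exactly r from the centre are P_1, P_2 — 2 points.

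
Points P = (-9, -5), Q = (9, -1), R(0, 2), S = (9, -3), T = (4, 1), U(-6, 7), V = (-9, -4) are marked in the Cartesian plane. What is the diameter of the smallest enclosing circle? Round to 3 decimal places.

The minimum enclosing circle of a finite set is fixed by two of the points (as a diameter) or three (as a circumcircle).
The minimum enclosing circle is determined by three boundary points: P, S, U.
Their circumcentre is (-5/14, -11/14) with r² = 9061/98.
The farthest remaining point Q is at distance² 8585/98 ≤ 9061/98.
Diameter = 2r = 2√(9061/98) ≈ 19.231.

19.231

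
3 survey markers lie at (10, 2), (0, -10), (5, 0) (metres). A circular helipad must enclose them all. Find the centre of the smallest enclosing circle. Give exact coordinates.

Call the three points A, B, C in the order given.
Side lengths²: AB² = 244, AC² = 29, BC² = 125.
Since AB² = 244 ≥ 125 + 29 = 154, the angle opposite AB is not acute, so the smallest enclosing circle has AB as diameter.
Centre = midpoint of AB = (5, -4), r² = 244/4 = 61.
Centre = (5, -4).

(5, -4)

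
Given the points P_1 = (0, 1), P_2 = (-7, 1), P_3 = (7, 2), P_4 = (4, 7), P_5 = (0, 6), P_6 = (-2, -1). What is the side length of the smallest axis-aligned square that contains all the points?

The bounding box has width 14 and height 8.
An axis-aligned square enclosing the set must have side ≥ max(width, height).
So the minimum side is max(14, 8) = 14.

14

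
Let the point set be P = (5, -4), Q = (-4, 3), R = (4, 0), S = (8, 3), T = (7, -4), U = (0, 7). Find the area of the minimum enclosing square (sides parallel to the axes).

The bounding box has width 12 and height 11.
An axis-aligned square enclosing the set must have side ≥ max(width, height).
So the minimum side is max(12, 11) = 12.
Area = 12² = 144.

144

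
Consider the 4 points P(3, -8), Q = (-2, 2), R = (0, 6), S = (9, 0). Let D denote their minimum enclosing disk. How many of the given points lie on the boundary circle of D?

The minimum enclosing circle is determined by three boundary points: P, R, S.
Their circumcentre is (17/9, -11/12) with r² = 66625/1296.
The farthest remaining point Q is at distance² 30625/1296 ≤ 66625/1296.
The points at distance exactly r from the centre are P, R, S — 3 points.

3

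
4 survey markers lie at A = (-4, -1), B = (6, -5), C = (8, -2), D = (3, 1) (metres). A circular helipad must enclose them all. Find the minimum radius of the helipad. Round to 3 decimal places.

By Welzl's lemma the MEC is supported by two points (diametrically opposite) or three points (on a circumcircle).
The farthest pair is A–C with squared distance 145. The circle on this segment as diameter has centre (2, -1.5) and r² = 145/4 = 36.25.
Check B: distance² to centre = 28.25 ≤ 36.25, so it lies inside.
All remaining points lie in this disk, and no smaller disk contains both endpoints, so this is the minimum enclosing circle.
r = √(36.25) ≈ 6.021.

6.021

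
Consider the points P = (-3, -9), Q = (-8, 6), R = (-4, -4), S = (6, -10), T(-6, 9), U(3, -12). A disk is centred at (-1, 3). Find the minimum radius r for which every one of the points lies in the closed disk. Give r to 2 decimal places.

15.52

The required radius is the distance from (-1, 3) to the farthest point.
Squared distances: 148, 58, 58, 218, 61, 241.
Maximum is 241, attained at U.
r = √241 ≈ 15.52.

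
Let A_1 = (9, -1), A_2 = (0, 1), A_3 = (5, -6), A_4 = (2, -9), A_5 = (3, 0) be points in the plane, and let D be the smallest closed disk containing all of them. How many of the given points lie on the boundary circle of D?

By Welzl's lemma the MEC is supported by two points (diametrically opposite) or three points (on a circumcircle).
The minimum enclosing circle is determined by three boundary points: A_1, A_2, A_4.
Their circumcentre is (321/86, -297/86) with r² = 124865/3698.
The farthest remaining point A_5 is at distance² 46089/3698 ≤ 124865/3698.
The points at distance exactly r from the centre are A_1, A_2, A_4 — 3 points.

3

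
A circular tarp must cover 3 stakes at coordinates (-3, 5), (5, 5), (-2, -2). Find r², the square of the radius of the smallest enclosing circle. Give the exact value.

Call the three points A, B, C in the order given.
Side lengths²: AB² = 64, AC² = 50, BC² = 98.
Since BC² = 98 < 64 + 50 = 114, the triangle is acute, so the smallest enclosing circle is the circumcircle.
Circumcentre = (1, 2), r² = 25.

25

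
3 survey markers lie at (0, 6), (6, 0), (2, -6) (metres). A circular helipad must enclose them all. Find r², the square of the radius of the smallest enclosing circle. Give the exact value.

Call the three points A, B, C in the order given.
Side lengths²: AB² = 72, AC² = 148, BC² = 52.
Since AC² = 148 ≥ 72 + 52 = 124, the angle opposite AC is not acute, so the smallest enclosing circle has AC as diameter.
Centre = midpoint of AC = (1, 0), r² = 148/4 = 37.

37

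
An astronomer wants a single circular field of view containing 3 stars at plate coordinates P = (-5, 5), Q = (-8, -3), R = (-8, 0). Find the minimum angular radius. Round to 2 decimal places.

Side lengths²: PQ² = 73, PR² = 34, QR² = 9.
Since PQ² = 73 ≥ 34 + 9 = 43, the angle opposite PQ is not acute, so the smallest enclosing circle has PQ as diameter.
Centre = midpoint of PQ = (-6.5, 1), r² = 73/4 = 18.25.
r = √(18.25) ≈ 4.27.

4.27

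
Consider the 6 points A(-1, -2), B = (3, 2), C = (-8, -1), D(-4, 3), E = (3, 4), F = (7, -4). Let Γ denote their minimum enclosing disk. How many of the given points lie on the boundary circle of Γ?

2

The minimum enclosing circle of a finite set is fixed by two of the points (as a diameter) or three (as a circumcircle).
The farthest pair is C–F with squared distance 234. The circle on this segment as diameter has centre (-0.5, -2.5) and r² = 234/4 = 58.5.
Check A: distance² to centre = 0.5 ≤ 58.5, so it lies inside.
All remaining points lie in this disk, and no smaller disk contains both endpoints, so this is the minimum enclosing circle.
The points at distance exactly r from the centre are C, F — 2 points.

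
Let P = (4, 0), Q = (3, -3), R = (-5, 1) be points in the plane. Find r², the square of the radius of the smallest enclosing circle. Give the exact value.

Side lengths²: PQ² = 10, PR² = 82, QR² = 80.
Since PR² = 82 < 80 + 10 = 90, the triangle is acute, so the smallest enclosing circle is the circumcircle.
Circumcentre = (-4/7, -1/7), r² = 1025/49.

1025/49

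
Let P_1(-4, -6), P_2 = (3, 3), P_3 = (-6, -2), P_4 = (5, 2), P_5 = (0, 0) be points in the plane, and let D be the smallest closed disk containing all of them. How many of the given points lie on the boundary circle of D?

A smallest enclosing disk is always determined by at most three of the input points on its boundary.
The minimum enclosing circle is determined by three boundary points: P_1, P_3, P_4.
Their circumcentre is (1/26, -77/52) with r² = 99325/2704.
The farthest remaining point P_2 is at distance² 78005/2704 ≤ 99325/2704.
The points at distance exactly r from the centre are P_1, P_3, P_4 — 3 points.

3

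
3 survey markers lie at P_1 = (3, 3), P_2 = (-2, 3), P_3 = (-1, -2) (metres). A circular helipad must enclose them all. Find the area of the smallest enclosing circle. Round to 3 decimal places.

33.489

Side lengths²: P_1P_2² = 25, P_1P_3² = 41, P_2P_3² = 26.
Since P_1P_3² = 41 < 26 + 25 = 51, the triangle is acute, so the smallest enclosing circle is the circumcircle.
Circumcentre = (0.5, 0.9), r² = 10.66.
Area = π·r² = π·10.66 ≈ 33.489.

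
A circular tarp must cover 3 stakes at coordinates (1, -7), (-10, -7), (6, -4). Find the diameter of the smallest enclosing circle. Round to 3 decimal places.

16.279

Call the three points A, B, C in the order given.
Side lengths²: AB² = 121, AC² = 34, BC² = 265.
Since BC² = 265 ≥ 121 + 34 = 155, the angle opposite BC is not acute, so the smallest enclosing circle has BC as diameter.
Centre = midpoint of BC = (-2, -5.5), r² = 265/4 = 66.25.
Diameter = 2r = 2√(66.25) ≈ 16.279.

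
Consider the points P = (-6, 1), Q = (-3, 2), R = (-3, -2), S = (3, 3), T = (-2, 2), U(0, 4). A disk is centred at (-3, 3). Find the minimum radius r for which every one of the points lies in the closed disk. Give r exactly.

The required radius is the distance from (-3, 3) to the farthest point.
Squared distances: 13, 1, 25, 36, 2, 10.
Maximum is 36, attained at S.
r = √36 = 6.

6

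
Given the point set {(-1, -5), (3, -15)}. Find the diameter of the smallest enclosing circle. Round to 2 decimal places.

The smallest circle enclosing two points has them as diameter endpoints.
Centre = midpoint = (1, -10); r² = |(-1, -5)−(3, -15)|²/4 = 116/4 = 29.
Diameter = 2r = 2√29 ≈ 10.77.

10.77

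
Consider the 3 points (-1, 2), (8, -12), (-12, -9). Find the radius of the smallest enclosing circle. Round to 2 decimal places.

10.35

Call the three points A, B, C in the order given.
Side lengths²: AB² = 277, AC² = 242, BC² = 409.
Since BC² = 409 < 277 + 242 = 519, the triangle is acute, so the smallest enclosing circle is the circumcircle.
Circumcentre = (-77/46, -383/46), r² = 113293/1058.
r = √(113293/1058) ≈ 10.35.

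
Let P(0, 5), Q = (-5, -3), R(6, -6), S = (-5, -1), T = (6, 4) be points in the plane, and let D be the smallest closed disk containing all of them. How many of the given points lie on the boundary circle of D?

3

By Welzl's lemma the MEC is supported by two points (diametrically opposite) or three points (on a circumcircle).
The minimum enclosing circle is determined by three boundary points: Q, R, T.
Their circumcentre is (16/11, -1) with r² = 5525/121.
The farthest remaining point S is at distance² 5041/121 ≤ 5525/121.
The points at distance exactly r from the centre are Q, R, T — 3 points.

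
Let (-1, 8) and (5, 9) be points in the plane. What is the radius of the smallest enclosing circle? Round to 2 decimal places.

The smallest circle enclosing two points has them as diameter endpoints.
Centre = midpoint = (2, 8.5); r² = |(-1, 8)−(5, 9)|²/4 = 37/4 = 9.25.
r = √(9.25) ≈ 3.04.

3.04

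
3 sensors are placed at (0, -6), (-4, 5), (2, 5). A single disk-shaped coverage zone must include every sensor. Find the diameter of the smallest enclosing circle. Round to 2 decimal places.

11.90

Call the three points A, B, C in the order given.
Side lengths²: AB² = 137, AC² = 125, BC² = 36.
Since AB² = 137 < 125 + 36 = 161, the triangle is acute, so the smallest enclosing circle is the circumcircle.
Circumcentre = (-1, -3/22), r² = 17125/484.
Diameter = 2r = 2√(17125/484) ≈ 11.90.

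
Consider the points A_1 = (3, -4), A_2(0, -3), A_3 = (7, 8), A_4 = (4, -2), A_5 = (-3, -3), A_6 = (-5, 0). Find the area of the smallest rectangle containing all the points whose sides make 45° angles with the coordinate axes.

126

In coordinates u = x + y, v = x − y the rectangle is axis-aligned; the map (x,y)→(u,v) scales areas by 2.
u-values: -1, -3, 15, 2, -6, -5; range = 15 − (-6) = 21.
v-values: 7, 3, -1, 6, 0, -5; range = 7 − (-5) = 12.
Area = (21 × 12) / 2 = 126.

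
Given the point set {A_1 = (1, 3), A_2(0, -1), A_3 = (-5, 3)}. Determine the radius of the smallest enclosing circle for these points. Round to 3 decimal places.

Side lengths²: A_1A_2² = 17, A_1A_3² = 36, A_2A_3² = 41.
Since A_2A_3² = 41 < 36 + 17 = 53, the triangle is acute, so the smallest enclosing circle is the circumcircle.
Circumcentre = (-2, 1.625), r² = 10.890625.
r = √(10.890625) ≈ 3.300.

3.300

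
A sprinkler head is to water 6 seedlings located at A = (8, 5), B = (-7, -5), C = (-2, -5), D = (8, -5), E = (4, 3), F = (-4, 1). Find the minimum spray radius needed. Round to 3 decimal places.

By Welzl's lemma the MEC is supported by two points (diametrically opposite) or three points (on a circumcircle).
The farthest pair is A–B with squared distance 325. The circle on this segment as diameter has centre (0.5, 0) and r² = 325/4 = 81.25.
Check C: distance² to centre = 31.25 ≤ 81.25, so it lies inside.
All remaining points lie in this disk, and no smaller disk contains both endpoints, so this is the minimum enclosing circle.
r = √(81.25) ≈ 9.014.

9.014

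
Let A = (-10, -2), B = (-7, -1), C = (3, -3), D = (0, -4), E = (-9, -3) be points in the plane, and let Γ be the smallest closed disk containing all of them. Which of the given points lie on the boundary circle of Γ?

The farthest pair is A–C with squared distance 170. The circle on this segment as diameter has centre (-3.5, -2.5) and r² = 170/4 = 42.5.
Check B: distance² to centre = 14.5 ≤ 42.5, so it lies inside.
All remaining points lie in this disk, and no smaller disk contains both endpoints, so this is the minimum enclosing circle.
The points at distance exactly r from the centre are A, C — 2 points.

A, C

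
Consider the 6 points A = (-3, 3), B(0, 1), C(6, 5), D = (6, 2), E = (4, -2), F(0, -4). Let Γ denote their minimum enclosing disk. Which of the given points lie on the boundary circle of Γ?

A, C, F

By Welzl's lemma the MEC is supported by two points (diametrically opposite) or three points (on a circumcircle).
The minimum enclosing circle is determined by three boundary points: A, C, F.
Their circumcentre is (99/46, 49/46) with r² = 32045/1058.
The farthest remaining point D is at distance² 16589/1058 ≤ 32045/1058.
The points at distance exactly r from the centre are A, C, F — 3 points.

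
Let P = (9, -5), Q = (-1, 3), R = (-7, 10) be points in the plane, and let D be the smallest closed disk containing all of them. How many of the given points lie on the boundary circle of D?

2

Side lengths²: PQ² = 164, PR² = 481, QR² = 85.
Since PR² = 481 ≥ 164 + 85 = 249, the angle opposite PR is not acute, so the smallest enclosing circle has PR as diameter.
Centre = midpoint of PR = (1, 2.5), r² = 481/4 = 120.25.
The points at distance exactly r from the centre are P, R — 2 points.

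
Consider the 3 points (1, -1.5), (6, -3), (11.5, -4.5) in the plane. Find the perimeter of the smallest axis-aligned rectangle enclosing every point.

27

Width = max x − min x = 11.5 − 1 = 10.5.
Height = max y − min y = -1.5 − (-4.5) = 3.
Perimeter = 2(10.5 + 3) = 27.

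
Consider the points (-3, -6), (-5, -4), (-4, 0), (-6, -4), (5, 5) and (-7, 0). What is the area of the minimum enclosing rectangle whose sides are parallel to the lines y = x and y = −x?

In coordinates u = x + y, v = x − y the rectangle is axis-aligned; the map (x,y)→(u,v) scales areas by 2.
u-values: -9, -9, -4, -10, 10, -7; range = 10 − (-10) = 20.
v-values: 3, -1, -4, -2, 0, -7; range = 3 − (-7) = 10.
Area = (20 × 10) / 2 = 100.

100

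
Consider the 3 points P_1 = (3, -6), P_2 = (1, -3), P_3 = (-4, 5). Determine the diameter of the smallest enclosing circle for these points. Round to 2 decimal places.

Side lengths²: P_1P_2² = 13, P_1P_3² = 170, P_2P_3² = 89.
Since P_1P_3² = 170 ≥ 89 + 13 = 102, the angle opposite P_1P_3 is not acute, so the smallest enclosing circle has P_1P_3 as diameter.
Centre = midpoint of P_1P_3 = (-0.5, -0.5), r² = 170/4 = 42.5.
Diameter = 2r = 2√(42.5) ≈ 13.04.

13.04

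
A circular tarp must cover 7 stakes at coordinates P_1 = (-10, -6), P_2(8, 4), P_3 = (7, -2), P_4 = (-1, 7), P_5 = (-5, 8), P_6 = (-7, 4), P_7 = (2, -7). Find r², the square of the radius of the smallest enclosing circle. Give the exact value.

The farthest pair is P_1–P_2 with squared distance 424. The circle on this segment as diameter has centre (-1, -1) and r² = 424/4 = 106.
Check P_3: distance² to centre = 65 ≤ 106, so it lies inside.
All remaining points lie in this disk, and no smaller disk contains both endpoints, so this is the minimum enclosing circle.

106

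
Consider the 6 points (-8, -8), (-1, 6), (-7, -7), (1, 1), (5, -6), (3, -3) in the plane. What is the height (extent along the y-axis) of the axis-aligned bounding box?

14

max y = 6, min y = -8, so height = 14.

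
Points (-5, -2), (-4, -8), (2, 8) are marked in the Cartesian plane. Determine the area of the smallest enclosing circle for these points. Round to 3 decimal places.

Call the three points A, B, C in the order given.
Side lengths²: AB² = 37, AC² = 149, BC² = 292.
Since BC² = 292 ≥ 149 + 37 = 186, the angle opposite BC is not acute, so the smallest enclosing circle has BC as diameter.
Centre = midpoint of BC = (-1, 0), r² = 292/4 = 73.
Area = π·r² = π·73 ≈ 229.336.

229.336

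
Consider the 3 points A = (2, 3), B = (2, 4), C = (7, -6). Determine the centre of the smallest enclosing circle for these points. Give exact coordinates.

Side lengths²: AB² = 1, AC² = 106, BC² = 125.
Since BC² = 125 ≥ 106 + 1 = 107, the angle opposite BC is not acute, so the smallest enclosing circle has BC as diameter.
Centre = midpoint of BC = (4.5, -1), r² = 125/4 = 31.25.
Centre = (4.5, -1).

(4.5, -1)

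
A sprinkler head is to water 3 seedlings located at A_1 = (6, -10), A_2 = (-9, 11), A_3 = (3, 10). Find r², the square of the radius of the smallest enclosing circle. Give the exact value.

166.5

Side lengths²: A_1A_2² = 666, A_1A_3² = 409, A_2A_3² = 145.
Since A_1A_2² = 666 ≥ 409 + 145 = 554, the angle opposite A_1A_2 is not acute, so the smallest enclosing circle has A_1A_2 as diameter.
Centre = midpoint of A_1A_2 = (-1.5, 0.5), r² = 666/4 = 166.5.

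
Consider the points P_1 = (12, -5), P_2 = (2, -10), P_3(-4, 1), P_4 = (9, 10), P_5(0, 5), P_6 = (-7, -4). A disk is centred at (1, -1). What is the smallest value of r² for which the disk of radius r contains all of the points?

185

The required radius is the distance from (1, -1) to the farthest point.
Squared distances: 137, 82, 29, 185, 37, 73.
Maximum is 185, attained at P_4.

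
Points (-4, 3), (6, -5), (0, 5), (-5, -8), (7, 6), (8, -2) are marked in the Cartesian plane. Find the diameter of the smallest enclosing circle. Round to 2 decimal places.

18.44

A smallest enclosing disk is always determined by at most three of the input points on its boundary.
The farthest pair is (-5, -8)–(7, 6) with squared distance 340. The circle on this segment as diameter has centre (1, -1) and r² = 340/4 = 85.
Check (-4, 3): distance² to centre = 41 ≤ 85, so it lies inside.
All remaining points lie in this disk, and no smaller disk contains both endpoints, so this is the minimum enclosing circle.
Diameter = 2r = 2√85 ≈ 18.44.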